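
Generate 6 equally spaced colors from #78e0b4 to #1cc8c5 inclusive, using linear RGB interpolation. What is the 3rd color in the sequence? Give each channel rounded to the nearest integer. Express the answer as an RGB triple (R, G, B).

With 6 swatches and endpoints inclusive, swatch 3 sits at t = (3 − 1)/(6 − 1) = 2/5 ≈ 0.4.
#78e0b4 → (120, 224, 180); #1cc8c5 → (28, 200, 197).
R = 120 + 0.4 × (28 − 120) = 83.2 → 83
G = 224 + 0.4 × (200 − 224) = 214.4 → 214
B = 180 + 0.4 × (197 − 180) = 186.8 → 187

(83, 214, 187)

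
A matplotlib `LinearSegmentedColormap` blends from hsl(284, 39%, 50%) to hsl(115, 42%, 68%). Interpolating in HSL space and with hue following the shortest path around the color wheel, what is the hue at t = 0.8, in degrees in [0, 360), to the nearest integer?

149

Hue arc: Δh = 115 − 284 = -169° (|Δh| ≤ 180, already the shorter path).
H = 284 + 0.8 × (-169) = 148.8 → 149°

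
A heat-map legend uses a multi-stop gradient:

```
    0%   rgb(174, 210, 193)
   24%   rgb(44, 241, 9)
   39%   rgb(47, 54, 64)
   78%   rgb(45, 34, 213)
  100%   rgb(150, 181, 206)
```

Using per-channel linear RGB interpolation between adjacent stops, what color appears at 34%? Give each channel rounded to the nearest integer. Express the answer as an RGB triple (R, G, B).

(46, 116, 46)

34% lies between the 24% and 39% stops, so the local fraction is t = (34 − 24)/(39 − 24) = 10/15 ≈ 0.6667.
R = 44 + 0.6667 × (47 − 44) = 46 → 46
G = 241 + 0.6667 × (54 − 241) = 116.327 → 116
B = 9 + 0.6667 × (64 − 9) = 45.668 → 46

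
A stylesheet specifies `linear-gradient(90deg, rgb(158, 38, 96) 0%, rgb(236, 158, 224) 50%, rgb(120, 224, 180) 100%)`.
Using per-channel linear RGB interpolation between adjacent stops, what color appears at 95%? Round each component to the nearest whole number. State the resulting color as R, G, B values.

95% lies between the 50% and 100% stops, so the local fraction is t = (95 − 50)/(100 − 50) = 45/50 ≈ 0.9.
R = 236 + 0.9 × (120 − 236) = 131.6 → 132
G = 158 + 0.9 × (224 − 158) = 217.4 → 217
B = 224 + 0.9 × (180 − 224) = 184.4 → 184

(132, 217, 184)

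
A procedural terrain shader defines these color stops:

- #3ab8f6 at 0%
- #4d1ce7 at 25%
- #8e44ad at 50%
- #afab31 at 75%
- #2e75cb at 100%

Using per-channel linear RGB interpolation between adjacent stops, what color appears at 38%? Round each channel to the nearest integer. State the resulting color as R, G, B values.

(111, 49, 201)

38% lies between the 25% and 50% stops, so the local fraction is t = (38 − 25)/(50 − 25) = 13/25 ≈ 0.52.
#4d1ce7 → (77, 28, 231); #8e44ad → (142, 68, 173).
R = 77 + 0.52 × (142 − 77) = 110.8 → 111
G = 28 + 0.52 × (68 − 28) = 48.8 → 49
B = 231 + 0.52 × (173 − 231) = 200.84 → 201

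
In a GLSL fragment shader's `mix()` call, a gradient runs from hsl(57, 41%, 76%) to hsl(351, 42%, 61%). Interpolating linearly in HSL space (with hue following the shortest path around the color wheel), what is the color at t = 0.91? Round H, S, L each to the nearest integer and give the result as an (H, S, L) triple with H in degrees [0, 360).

(357, 42, 62)

Hue: 351 − 57 = 294°, but |294| > 180 so the shorter arc goes the other way: Δh = 294 − 360 = -66°.
H = 57 + 0.91 × (-66) = -3.06 → -3 → -3 mod 360 = 357°
S = 41 + 0.91 × (42 − 41) = 41.91 → 42%
L = 76 + 0.91 × (61 − 76) = 62.35 → 62%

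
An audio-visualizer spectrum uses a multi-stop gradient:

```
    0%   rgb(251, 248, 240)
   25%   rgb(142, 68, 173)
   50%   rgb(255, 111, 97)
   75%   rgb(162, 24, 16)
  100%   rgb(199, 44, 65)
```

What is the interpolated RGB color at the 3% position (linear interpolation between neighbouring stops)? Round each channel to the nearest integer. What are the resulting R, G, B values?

3% lies between the 0% and 25% stops, so the local fraction is t = (3 − 0)/(25 − 0) = 3/25 ≈ 0.12.
R = 251 + 0.12 × (142 − 251) = 237.92 → 238
G = 248 + 0.12 × (68 − 248) = 226.4 → 226
B = 240 + 0.12 × (173 − 240) = 231.96 → 232

(238, 226, 232)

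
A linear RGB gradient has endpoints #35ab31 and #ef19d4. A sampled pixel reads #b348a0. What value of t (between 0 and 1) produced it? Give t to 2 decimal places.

Invert the lerp on the R channel (largest span, 186): t = (179 − 53) / (239 − 53) = 126/186 = 0.67742.
Check on G: (72 − 171)/(25 − 171) = 0.6781 ✓

0.68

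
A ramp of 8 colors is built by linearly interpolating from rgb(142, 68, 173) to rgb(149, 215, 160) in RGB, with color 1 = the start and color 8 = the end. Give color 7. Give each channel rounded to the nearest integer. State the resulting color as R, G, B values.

With 8 swatches and endpoints inclusive, swatch 7 sits at t = (7 − 1)/(8 − 1) = 6/7 ≈ 0.8571.
R = 142 + 0.8571 × (149 − 142) = 148 → 148
G = 68 + 0.8571 × (215 − 68) = 193.994 → 194
B = 173 + 0.8571 × (160 − 173) = 161.858 → 162

(148, 194, 162)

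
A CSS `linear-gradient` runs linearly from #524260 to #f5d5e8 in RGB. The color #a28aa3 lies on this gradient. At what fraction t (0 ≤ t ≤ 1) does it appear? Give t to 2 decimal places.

Invert the lerp on the R channel (largest span, 163): t = (162 − 82) / (245 − 82) = 80/163 = 0.4908.
Check on G: (138 − 66)/(213 − 66) = 0.4898 ✓

0.49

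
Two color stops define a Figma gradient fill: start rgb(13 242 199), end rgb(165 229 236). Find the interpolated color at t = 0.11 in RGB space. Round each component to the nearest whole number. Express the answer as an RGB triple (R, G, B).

(30, 241, 203)

R = 13 + 0.11 × (165 − 13) = 13 + 0.11 × 152 = 29.72 → 30
G = 242 + 0.11 × (229 − 242) = 242 + 0.11 × -13 = 240.57 → 241
B = 199 + 0.11 × (236 − 199) = 199 + 0.11 × 37 = 203.07 → 203
So the blended color is (30, 241, 203), about #1ef1cb.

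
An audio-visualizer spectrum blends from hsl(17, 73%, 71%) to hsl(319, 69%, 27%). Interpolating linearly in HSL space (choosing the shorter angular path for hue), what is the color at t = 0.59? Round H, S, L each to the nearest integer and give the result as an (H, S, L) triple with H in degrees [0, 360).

(343, 71, 45)

Hue: 319 − 17 = 302°, but |302| > 180 so the shorter arc goes the other way: Δh = 302 − 360 = -58°.
H = 17 + 0.59 × (-58) = -17.22 → -17 → -17 mod 360 = 343°
S = 73 + 0.59 × (69 − 73) = 70.64 → 71%
L = 71 + 0.59 × (27 − 71) = 45.04 → 45%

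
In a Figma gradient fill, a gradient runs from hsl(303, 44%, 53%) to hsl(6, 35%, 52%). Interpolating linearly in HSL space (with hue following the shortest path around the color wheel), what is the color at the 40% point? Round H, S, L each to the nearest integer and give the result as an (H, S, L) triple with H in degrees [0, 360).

(328, 40, 53)

Hue: 6 − 303 = -297°, but |-297| > 180 so the shorter arc goes the other way: Δh = -297 + 360 = 63°.
H = 303 + 0.4 × (63) = 328.2 → 328°
S = 44 + 0.4 × (35 − 44) = 40.4 → 40%
L = 53 + 0.4 × (52 − 53) = 52.6 → 53%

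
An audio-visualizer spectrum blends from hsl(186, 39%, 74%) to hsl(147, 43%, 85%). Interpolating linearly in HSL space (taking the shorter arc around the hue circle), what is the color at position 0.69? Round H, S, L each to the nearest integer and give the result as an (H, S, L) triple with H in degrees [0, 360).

Hue arc: Δh = 147 − 186 = -39° (|Δh| ≤ 180, already the shorter path).
H = 186 + 0.69 × (-39) = 159.09 → 159°
S = 39 + 0.69 × (43 − 39) = 41.76 → 42%
L = 74 + 0.69 × (85 − 74) = 81.59 → 82%

(159, 42, 82)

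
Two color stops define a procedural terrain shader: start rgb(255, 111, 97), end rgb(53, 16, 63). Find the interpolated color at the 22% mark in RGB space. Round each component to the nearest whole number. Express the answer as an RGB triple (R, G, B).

(211, 90, 90)

22% corresponds to t = 0.22.
R = 255 + 0.22 × (53 − 255) = 255 + 0.22 × -202 = 210.56 → 211
G = 111 + 0.22 × (16 − 111) = 111 + 0.22 × -95 = 90.1 → 90
B = 97 + 0.22 × (63 − 97) = 97 + 0.22 × -34 = 89.52 → 90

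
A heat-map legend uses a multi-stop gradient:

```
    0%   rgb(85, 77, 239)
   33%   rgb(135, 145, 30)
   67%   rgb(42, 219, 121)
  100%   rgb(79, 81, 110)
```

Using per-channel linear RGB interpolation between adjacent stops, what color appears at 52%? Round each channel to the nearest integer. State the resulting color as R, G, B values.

(83, 186, 81)

52% lies between the 33% and 67% stops, so the local fraction is t = (52 − 33)/(67 − 33) = 19/34 ≈ 0.5588.
R = 135 + 0.5588 × (42 − 135) = 83.032 → 83
G = 145 + 0.5588 × (219 − 145) = 186.351 → 186
B = 30 + 0.5588 × (121 − 30) = 80.851 → 81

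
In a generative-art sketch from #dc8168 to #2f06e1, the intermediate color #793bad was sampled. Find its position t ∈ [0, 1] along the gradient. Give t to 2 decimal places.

0.57

Invert the lerp on the R channel (largest span, 173): t = (121 − 220) / (47 − 220) = -99/-173 = 0.57225.
Check on G: (59 − 129)/(6 − 129) = 0.5691 ✓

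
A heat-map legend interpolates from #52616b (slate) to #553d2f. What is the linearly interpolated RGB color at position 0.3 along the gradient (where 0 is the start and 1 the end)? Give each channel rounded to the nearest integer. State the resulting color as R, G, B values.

(83, 86, 89)

#52616b → (82, 97, 107); #553d2f → (85, 61, 47).
R = 82 + 0.3 × (85 − 82) = 82 + 0.3 × 3 = 82.9 → 83
G = 97 + 0.3 × (61 − 97) = 97 + 0.3 × -36 = 86.2 → 86
B = 107 + 0.3 × (47 − 107) = 107 + 0.3 × -60 = 89 → 89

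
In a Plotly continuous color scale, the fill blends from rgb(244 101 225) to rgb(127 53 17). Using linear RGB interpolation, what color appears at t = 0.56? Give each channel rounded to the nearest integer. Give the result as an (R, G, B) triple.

R = 244 + 0.56 × (127 − 244) = 244 + 0.56 × -117 = 178.48 → 178
G = 101 + 0.56 × (53 − 101) = 101 + 0.56 × -48 = 74.12 → 74
B = 225 + 0.56 × (17 − 225) = 225 + 0.56 × -208 = 108.52 → 109

(178, 74, 109)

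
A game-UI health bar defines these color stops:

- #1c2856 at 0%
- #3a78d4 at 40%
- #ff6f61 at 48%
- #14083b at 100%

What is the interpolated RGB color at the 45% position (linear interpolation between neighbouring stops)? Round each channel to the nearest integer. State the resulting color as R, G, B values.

(181, 114, 140)

45% lies between the 40% and 48% stops, so the local fraction is t = (45 − 40)/(48 − 40) = 5/8 ≈ 0.625.
#3a78d4 → (58, 120, 212); #ff6f61 → (255, 111, 97).
R = 58 + 0.625 × (255 − 58) = 181.125 → 181
G = 120 + 0.625 × (111 − 120) = 114.375 → 114
B = 212 + 0.625 × (97 − 212) = 140.125 → 140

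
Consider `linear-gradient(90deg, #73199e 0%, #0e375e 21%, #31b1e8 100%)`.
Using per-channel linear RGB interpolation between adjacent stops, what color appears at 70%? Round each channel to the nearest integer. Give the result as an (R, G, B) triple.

70% lies between the 21% and 100% stops, so the local fraction is t = (70 − 21)/(100 − 21) = 49/79 ≈ 0.6203.
#0e375e → (14, 55, 94); #31b1e8 → (49, 177, 232).
R = 14 + 0.6203 × (49 − 14) = 35.71 → 36
G = 55 + 0.6203 × (177 − 55) = 130.677 → 131
B = 94 + 0.6203 × (232 − 94) = 179.601 → 180

(36, 131, 180)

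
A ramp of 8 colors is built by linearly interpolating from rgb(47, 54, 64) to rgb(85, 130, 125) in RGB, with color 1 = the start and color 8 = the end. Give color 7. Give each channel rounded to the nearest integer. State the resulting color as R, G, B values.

With 8 swatches and endpoints inclusive, swatch 7 sits at t = (7 − 1)/(8 − 1) = 6/7 ≈ 0.8571.
R = 47 + 0.8571 × (85 − 47) = 79.57 → 80
G = 54 + 0.8571 × (130 − 54) = 119.14 → 119
B = 64 + 0.8571 × (125 − 64) = 116.283 → 116

(80, 119, 116)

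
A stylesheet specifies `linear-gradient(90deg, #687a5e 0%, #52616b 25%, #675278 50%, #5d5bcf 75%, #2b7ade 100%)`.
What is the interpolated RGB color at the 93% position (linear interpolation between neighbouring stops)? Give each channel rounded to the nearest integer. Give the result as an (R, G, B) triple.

93% lies between the 75% and 100% stops, so the local fraction is t = (93 − 75)/(100 − 75) = 18/25 ≈ 0.72.
#5d5bcf → (93, 91, 207); #2b7ade → (43, 122, 222).
R = 93 + 0.72 × (43 − 93) = 57 → 57
G = 91 + 0.72 × (122 − 91) = 113.32 → 113
B = 207 + 0.72 × (222 − 207) = 217.8 → 218

(57, 113, 218)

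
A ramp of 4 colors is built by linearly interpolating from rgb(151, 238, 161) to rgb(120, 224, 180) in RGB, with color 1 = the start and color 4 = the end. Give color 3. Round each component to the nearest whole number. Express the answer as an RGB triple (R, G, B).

With 4 swatches and endpoints inclusive, swatch 3 sits at t = (3 − 1)/(4 − 1) = 2/3 ≈ 0.6667.
R = 151 + 0.6667 × (120 − 151) = 130.332 → 130
G = 238 + 0.6667 × (224 − 238) = 228.666 → 229
B = 161 + 0.6667 × (180 − 161) = 173.667 → 174

(130, 229, 174)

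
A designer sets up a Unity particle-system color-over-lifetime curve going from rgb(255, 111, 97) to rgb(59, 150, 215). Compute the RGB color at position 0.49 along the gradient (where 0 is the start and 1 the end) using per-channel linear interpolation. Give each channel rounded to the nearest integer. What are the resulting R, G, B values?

(159, 130, 155)

R = 255 + 0.49 × (59 − 255) = 255 + 0.49 × -196 = 158.96 → 159
G = 111 + 0.49 × (150 − 111) = 111 + 0.49 × 39 = 130.11 → 130
B = 97 + 0.49 × (215 − 97) = 97 + 0.49 × 118 = 154.82 → 155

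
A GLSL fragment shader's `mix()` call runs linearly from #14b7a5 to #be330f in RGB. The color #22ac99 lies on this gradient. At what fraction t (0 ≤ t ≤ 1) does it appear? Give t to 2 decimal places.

0.08

Invert the lerp on the R channel (largest span, 170): t = (34 − 20) / (190 − 20) = 14/170 = 0.082353.
Check on G: (172 − 183)/(51 − 183) = 0.08333 ✓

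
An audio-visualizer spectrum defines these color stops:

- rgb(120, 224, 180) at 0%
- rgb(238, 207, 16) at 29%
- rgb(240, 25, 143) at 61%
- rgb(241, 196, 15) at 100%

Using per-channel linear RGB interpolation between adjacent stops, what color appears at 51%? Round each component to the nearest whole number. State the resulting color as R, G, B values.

51% lies between the 29% and 61% stops, so the local fraction is t = (51 − 29)/(61 − 29) = 22/32 ≈ 0.6875.
R = 238 + 0.6875 × (240 − 238) = 239.375 → 239
G = 207 + 0.6875 × (25 − 207) = 81.875 → 82
B = 16 + 0.6875 × (143 − 16) = 103.312 → 103

(239, 82, 103)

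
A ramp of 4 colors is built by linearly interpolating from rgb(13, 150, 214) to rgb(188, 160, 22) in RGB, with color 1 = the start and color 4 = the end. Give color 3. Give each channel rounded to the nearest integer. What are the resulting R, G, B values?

(130, 157, 86)

With 4 swatches and endpoints inclusive, swatch 3 sits at t = (3 − 1)/(4 − 1) = 2/3 ≈ 0.6667.
R = 13 + 0.6667 × (188 − 13) = 129.673 → 130
G = 150 + 0.6667 × (160 − 150) = 156.667 → 157
B = 214 + 0.6667 × (22 − 214) = 85.994 → 86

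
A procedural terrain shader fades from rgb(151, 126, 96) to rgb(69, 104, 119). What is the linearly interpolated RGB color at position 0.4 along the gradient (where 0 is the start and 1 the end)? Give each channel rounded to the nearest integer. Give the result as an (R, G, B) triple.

R = 151 + 0.4 × (69 − 151) = 151 + 0.4 × -82 = 118.2 → 118
G = 126 + 0.4 × (104 − 126) = 126 + 0.4 × -22 = 117.2 → 117
B = 96 + 0.4 × (119 − 96) = 96 + 0.4 × 23 = 105.2 → 105
So the blended color is (118, 117, 105), about #767569.

(118, 117, 105)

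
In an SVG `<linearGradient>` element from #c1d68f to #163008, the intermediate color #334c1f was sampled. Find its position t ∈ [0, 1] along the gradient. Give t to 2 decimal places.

Invert the lerp on the R channel (largest span, 171): t = (51 − 193) / (22 − 193) = -142/-171 = 0.83041.
Check on G: (76 − 214)/(48 − 214) = 0.8313 ✓

0.83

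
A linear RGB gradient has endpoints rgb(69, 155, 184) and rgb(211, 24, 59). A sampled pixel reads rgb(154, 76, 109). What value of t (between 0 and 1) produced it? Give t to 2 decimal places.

0.60

Invert the lerp on the R channel (largest span, 142): t = (154 − 69) / (211 − 69) = 85/142 = 0.59859.
Check on G: (76 − 155)/(24 − 155) = 0.6031 ✓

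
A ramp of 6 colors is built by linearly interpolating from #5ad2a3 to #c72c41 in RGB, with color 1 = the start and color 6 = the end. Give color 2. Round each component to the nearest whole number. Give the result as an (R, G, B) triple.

With 6 swatches and endpoints inclusive, swatch 2 sits at t = (2 − 1)/(6 − 1) = 1/5 ≈ 0.2.
#5ad2a3 → (90, 210, 163); #c72c41 → (199, 44, 65).
R = 90 + 0.2 × (199 − 90) = 111.8 → 112
G = 210 + 0.2 × (44 − 210) = 176.8 → 177
B = 163 + 0.2 × (65 − 163) = 143.4 → 143

(112, 177, 143)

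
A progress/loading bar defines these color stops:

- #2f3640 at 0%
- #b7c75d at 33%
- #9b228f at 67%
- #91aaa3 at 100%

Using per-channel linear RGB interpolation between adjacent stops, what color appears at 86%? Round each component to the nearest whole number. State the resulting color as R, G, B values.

86% lies between the 67% and 100% stops, so the local fraction is t = (86 − 67)/(100 − 67) = 19/33 ≈ 0.5758.
#9b228f → (155, 34, 143); #91aaa3 → (145, 170, 163).
R = 155 + 0.5758 × (145 − 155) = 149.242 → 149
G = 34 + 0.5758 × (170 − 34) = 112.309 → 112
B = 143 + 0.5758 × (163 − 143) = 154.516 → 155

(149, 112, 155)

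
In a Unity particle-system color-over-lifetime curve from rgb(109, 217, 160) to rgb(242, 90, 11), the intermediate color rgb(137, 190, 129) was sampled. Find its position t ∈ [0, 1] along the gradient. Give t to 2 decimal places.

Invert the lerp on the B channel (largest span, 149): t = (129 − 160) / (11 − 160) = -31/-149 = 0.20805.
Check on R: (137 − 109)/(242 − 109) = 0.2105 ✓

0.21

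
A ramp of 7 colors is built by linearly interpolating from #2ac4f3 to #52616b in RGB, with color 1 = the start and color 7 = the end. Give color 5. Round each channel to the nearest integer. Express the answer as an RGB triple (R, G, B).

With 7 swatches and endpoints inclusive, swatch 5 sits at t = (5 − 1)/(7 − 1) = 4/6 ≈ 0.6667.
#2ac4f3 → (42, 196, 243); #52616b → (82, 97, 107).
R = 42 + 0.6667 × (82 − 42) = 68.668 → 69
G = 196 + 0.6667 × (97 − 196) = 129.997 → 130
B = 243 + 0.6667 × (107 − 243) = 152.329 → 152

(69, 130, 152)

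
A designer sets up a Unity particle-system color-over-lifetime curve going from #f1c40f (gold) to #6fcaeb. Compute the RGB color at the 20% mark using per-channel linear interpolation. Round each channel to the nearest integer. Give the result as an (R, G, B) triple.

#f1c40f → (241, 196, 15); #6fcaeb → (111, 202, 235).
20% corresponds to t = 0.2.
R = 241 + 0.2 × (111 − 241) = 241 + 0.2 × -130 = 215 → 215
G = 196 + 0.2 × (202 − 196) = 196 + 0.2 × 6 = 197.2 → 197
B = 15 + 0.2 × (235 − 15) = 15 + 0.2 × 220 = 59 → 59

(215, 197, 59)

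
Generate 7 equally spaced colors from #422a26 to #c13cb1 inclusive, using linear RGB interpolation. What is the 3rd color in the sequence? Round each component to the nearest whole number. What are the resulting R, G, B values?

(108, 48, 84)

With 7 swatches and endpoints inclusive, swatch 3 sits at t = (3 − 1)/(7 − 1) = 2/6 ≈ 0.3333.
#422a26 → (66, 42, 38); #c13cb1 → (193, 60, 177).
R = 66 + 0.3333 × (193 − 66) = 108.329 → 108
G = 42 + 0.3333 × (60 − 42) = 47.999 → 48
B = 38 + 0.3333 × (177 − 38) = 84.329 → 84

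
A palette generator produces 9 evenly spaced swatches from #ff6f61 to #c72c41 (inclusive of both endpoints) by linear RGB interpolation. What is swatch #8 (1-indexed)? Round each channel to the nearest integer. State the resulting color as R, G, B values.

(206, 52, 69)

With 9 swatches and endpoints inclusive, swatch 8 sits at t = (8 − 1)/(9 − 1) = 7/8 ≈ 0.875.
#ff6f61 → (255, 111, 97); #c72c41 → (199, 44, 65).
R = 255 + 0.875 × (199 − 255) = 206 → 206
G = 111 + 0.875 × (44 − 111) = 52.375 → 52
B = 97 + 0.875 × (65 − 97) = 69 → 69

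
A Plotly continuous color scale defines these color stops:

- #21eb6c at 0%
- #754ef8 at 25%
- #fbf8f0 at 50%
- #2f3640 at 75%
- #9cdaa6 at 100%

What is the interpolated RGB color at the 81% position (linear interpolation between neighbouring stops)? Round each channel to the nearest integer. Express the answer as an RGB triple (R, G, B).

(73, 93, 88)

81% lies between the 75% and 100% stops, so the local fraction is t = (81 − 75)/(100 − 75) = 6/25 ≈ 0.24.
#2f3640 → (47, 54, 64); #9cdaa6 → (156, 218, 166).
R = 47 + 0.24 × (156 − 47) = 73.16 → 73
G = 54 + 0.24 × (218 − 54) = 93.36 → 93
B = 64 + 0.24 × (166 − 64) = 88.48 → 88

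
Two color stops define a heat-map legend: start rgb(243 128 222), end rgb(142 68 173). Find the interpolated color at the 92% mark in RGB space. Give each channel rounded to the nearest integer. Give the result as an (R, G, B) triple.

(150, 73, 177)

92% corresponds to t = 0.92.
R = 243 + 0.92 × (142 − 243) = 243 + 0.92 × -101 = 150.08 → 150
G = 128 + 0.92 × (68 − 128) = 128 + 0.92 × -60 = 72.8 → 73
B = 222 + 0.92 × (173 − 222) = 222 + 0.92 × -49 = 176.92 → 177
So the blended color is (150, 73, 177), about #9649b1.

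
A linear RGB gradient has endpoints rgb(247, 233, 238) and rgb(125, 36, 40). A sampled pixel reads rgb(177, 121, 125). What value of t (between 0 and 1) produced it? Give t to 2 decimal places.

Invert the lerp on the B channel (largest span, 198): t = (125 − 238) / (40 − 238) = -113/-198 = 0.57071.
Check on R: (177 − 247)/(125 − 247) = 0.5738 ✓

0.57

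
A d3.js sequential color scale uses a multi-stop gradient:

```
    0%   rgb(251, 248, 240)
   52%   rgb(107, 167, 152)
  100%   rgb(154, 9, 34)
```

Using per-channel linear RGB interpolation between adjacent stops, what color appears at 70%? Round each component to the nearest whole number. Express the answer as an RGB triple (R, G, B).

(125, 108, 108)

70% lies between the 52% and 100% stops, so the local fraction is t = (70 − 52)/(100 − 52) = 18/48 ≈ 0.375.
R = 107 + 0.375 × (154 − 107) = 124.625 → 125
G = 167 + 0.375 × (9 − 167) = 107.75 → 108
B = 152 + 0.375 × (34 − 152) = 107.75 → 108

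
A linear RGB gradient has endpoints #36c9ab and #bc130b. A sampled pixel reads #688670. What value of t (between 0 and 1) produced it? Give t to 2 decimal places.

Invert the lerp on the G channel (largest span, 182): t = (134 − 201) / (19 − 201) = -67/-182 = 0.36813.
Check on R: (104 − 54)/(188 − 54) = 0.3731 ✓

0.37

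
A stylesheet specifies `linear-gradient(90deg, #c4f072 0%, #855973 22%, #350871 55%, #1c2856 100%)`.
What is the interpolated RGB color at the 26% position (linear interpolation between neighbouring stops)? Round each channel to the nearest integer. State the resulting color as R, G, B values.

(123, 79, 115)

26% lies between the 22% and 55% stops, so the local fraction is t = (26 − 22)/(55 − 22) = 4/33 ≈ 0.1212.
#855973 → (133, 89, 115); #350871 → (53, 8, 113).
R = 133 + 0.1212 × (53 − 133) = 123.304 → 123
G = 89 + 0.1212 × (8 − 89) = 79.183 → 79
B = 115 + 0.1212 × (113 − 115) = 114.758 → 115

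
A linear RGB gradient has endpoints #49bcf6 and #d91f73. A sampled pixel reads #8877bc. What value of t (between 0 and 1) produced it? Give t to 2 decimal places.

0.44

Invert the lerp on the G channel (largest span, 157): t = (119 − 188) / (31 − 188) = -69/-157 = 0.43949.
Check on R: (136 − 73)/(217 − 73) = 0.4375 ✓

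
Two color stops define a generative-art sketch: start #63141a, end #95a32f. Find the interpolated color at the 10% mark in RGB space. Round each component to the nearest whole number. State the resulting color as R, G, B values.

(104, 34, 28)

#63141a → (99, 20, 26); #95a32f → (149, 163, 47).
10% corresponds to t = 0.1.
R = 99 + 0.1 × (149 − 99) = 99 + 0.1 × 50 = 104 → 104
G = 20 + 0.1 × (163 − 20) = 20 + 0.1 × 143 = 34.3 → 34
B = 26 + 0.1 × (47 − 26) = 26 + 0.1 × 21 = 28.1 → 28
So the blended color is (104, 34, 28), about #68221c.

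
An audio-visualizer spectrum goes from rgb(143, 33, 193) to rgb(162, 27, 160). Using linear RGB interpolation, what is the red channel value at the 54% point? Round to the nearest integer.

153

R = 143 + 0.54 × (162 − 143) = 153.26 → 153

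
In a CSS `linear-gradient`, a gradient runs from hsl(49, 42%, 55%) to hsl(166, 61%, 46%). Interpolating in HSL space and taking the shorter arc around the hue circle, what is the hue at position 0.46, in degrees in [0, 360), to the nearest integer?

103

Hue arc: Δh = 166 − 49 = 117° (|Δh| ≤ 180, already the shorter path).
H = 49 + 0.46 × (117) = 102.82 → 103°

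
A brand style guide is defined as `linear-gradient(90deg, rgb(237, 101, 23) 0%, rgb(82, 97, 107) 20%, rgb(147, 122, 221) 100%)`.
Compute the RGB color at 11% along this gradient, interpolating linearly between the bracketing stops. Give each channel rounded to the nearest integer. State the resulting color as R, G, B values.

11% lies between the 0% and 20% stops, so the local fraction is t = (11 − 0)/(20 − 0) = 11/20 ≈ 0.55.
R = 237 + 0.55 × (82 − 237) = 151.75 → 152
G = 101 + 0.55 × (97 − 101) = 98.8 → 99
B = 23 + 0.55 × (107 − 23) = 69.2 → 69

(152, 99, 69)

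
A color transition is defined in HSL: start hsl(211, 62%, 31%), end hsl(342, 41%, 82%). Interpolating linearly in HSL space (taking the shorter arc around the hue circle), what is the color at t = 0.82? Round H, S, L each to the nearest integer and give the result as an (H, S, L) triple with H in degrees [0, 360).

(318, 45, 73)

Hue arc: Δh = 342 − 211 = 131° (|Δh| ≤ 180, already the shorter path).
H = 211 + 0.82 × (131) = 318.42 → 318°
S = 62 + 0.82 × (41 − 62) = 44.78 → 45%
L = 31 + 0.82 × (82 − 31) = 72.82 → 73%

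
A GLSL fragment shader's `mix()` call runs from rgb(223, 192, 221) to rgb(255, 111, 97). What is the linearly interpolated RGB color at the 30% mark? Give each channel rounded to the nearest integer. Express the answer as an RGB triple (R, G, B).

30% corresponds to t = 0.3.
R = 223 + 0.3 × (255 − 223) = 223 + 0.3 × 32 = 232.6 → 233
G = 192 + 0.3 × (111 − 192) = 192 + 0.3 × -81 = 167.7 → 168
B = 221 + 0.3 × (97 − 221) = 221 + 0.3 × -124 = 183.8 → 184
So the blended color is (233, 168, 184), about #e9a8b8.

(233, 168, 184)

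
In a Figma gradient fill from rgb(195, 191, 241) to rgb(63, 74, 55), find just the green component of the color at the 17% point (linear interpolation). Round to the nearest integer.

171

G = 191 + 0.17 × (74 − 191) = 171.11 → 171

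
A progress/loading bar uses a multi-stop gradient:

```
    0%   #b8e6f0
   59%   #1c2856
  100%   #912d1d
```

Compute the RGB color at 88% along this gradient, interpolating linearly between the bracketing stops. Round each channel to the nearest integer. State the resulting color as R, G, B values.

88% lies between the 59% and 100% stops, so the local fraction is t = (88 − 59)/(100 − 59) = 29/41 ≈ 0.7073.
#1c2856 → (28, 40, 86); #912d1d → (145, 45, 29).
R = 28 + 0.7073 × (145 − 28) = 110.754 → 111
G = 40 + 0.7073 × (45 − 40) = 43.537 → 44
B = 86 + 0.7073 × (29 − 86) = 45.684 → 46

(111, 44, 46)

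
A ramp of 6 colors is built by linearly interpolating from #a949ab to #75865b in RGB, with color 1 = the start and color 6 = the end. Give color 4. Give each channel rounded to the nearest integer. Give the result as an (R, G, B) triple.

(138, 110, 123)

With 6 swatches and endpoints inclusive, swatch 4 sits at t = (4 − 1)/(6 − 1) = 3/5 ≈ 0.6.
#a949ab → (169, 73, 171); #75865b → (117, 134, 91).
R = 169 + 0.6 × (117 − 169) = 137.8 → 138
G = 73 + 0.6 × (134 − 73) = 109.6 → 110
B = 171 + 0.6 × (91 − 171) = 123 → 123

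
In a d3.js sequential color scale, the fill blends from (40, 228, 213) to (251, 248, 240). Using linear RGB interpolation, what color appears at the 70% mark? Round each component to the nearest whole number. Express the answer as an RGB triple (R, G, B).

70% corresponds to t = 0.7.
R = 40 + 0.7 × (251 − 40) = 40 + 0.7 × 211 = 187.7 → 188
G = 228 + 0.7 × (248 − 228) = 228 + 0.7 × 20 = 242 → 242
B = 213 + 0.7 × (240 − 213) = 213 + 0.7 × 27 = 231.9 → 232

(188, 242, 232)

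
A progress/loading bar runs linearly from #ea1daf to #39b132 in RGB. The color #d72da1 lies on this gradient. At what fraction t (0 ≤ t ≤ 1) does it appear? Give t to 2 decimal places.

0.11

Invert the lerp on the R channel (largest span, 177): t = (215 − 234) / (57 − 234) = -19/-177 = 0.10734.
Check on G: (45 − 29)/(177 − 29) = 0.1081 ✓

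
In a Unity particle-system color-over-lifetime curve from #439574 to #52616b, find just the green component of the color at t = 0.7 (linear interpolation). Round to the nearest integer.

113

G₁ = 149 (from #439574), G₂ = 97 (from #52616b).
G = 149 + 0.7 × (97 − 149) = 112.6 → 113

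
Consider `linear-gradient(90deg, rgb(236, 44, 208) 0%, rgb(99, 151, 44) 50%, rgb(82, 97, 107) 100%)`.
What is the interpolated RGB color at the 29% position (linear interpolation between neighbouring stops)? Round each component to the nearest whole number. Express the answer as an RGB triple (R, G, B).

29% lies between the 0% and 50% stops, so the local fraction is t = (29 − 0)/(50 − 0) = 29/50 ≈ 0.58.
R = 236 + 0.58 × (99 − 236) = 156.54 → 157
G = 44 + 0.58 × (151 − 44) = 106.06 → 106
B = 208 + 0.58 × (44 − 208) = 112.88 → 113

(157, 106, 113)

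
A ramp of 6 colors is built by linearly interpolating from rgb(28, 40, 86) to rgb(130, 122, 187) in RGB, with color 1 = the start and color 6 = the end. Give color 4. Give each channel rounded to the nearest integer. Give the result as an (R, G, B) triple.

With 6 swatches and endpoints inclusive, swatch 4 sits at t = (4 − 1)/(6 − 1) = 3/5 ≈ 0.6.
R = 28 + 0.6 × (130 − 28) = 89.2 → 89
G = 40 + 0.6 × (122 − 40) = 89.2 → 89
B = 86 + 0.6 × (187 − 86) = 146.6 → 147

(89, 89, 147)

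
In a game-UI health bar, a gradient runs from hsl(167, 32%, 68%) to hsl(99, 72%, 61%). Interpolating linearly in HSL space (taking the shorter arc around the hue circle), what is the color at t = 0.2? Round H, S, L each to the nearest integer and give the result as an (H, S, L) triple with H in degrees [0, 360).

(153, 40, 67)

Hue arc: Δh = 99 − 167 = -68° (|Δh| ≤ 180, already the shorter path).
H = 167 + 0.2 × (-68) = 153.4 → 153°
S = 32 + 0.2 × (72 − 32) = 40 → 40%
L = 68 + 0.2 × (61 − 68) = 66.6 → 67%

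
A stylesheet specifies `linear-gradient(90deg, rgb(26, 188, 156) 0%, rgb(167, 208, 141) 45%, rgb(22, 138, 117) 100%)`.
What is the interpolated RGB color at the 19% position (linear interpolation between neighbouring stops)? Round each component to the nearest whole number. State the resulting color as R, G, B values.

19% lies between the 0% and 45% stops, so the local fraction is t = (19 − 0)/(45 − 0) = 19/45 ≈ 0.4222.
R = 26 + 0.4222 × (167 − 26) = 85.53 → 86
G = 188 + 0.4222 × (208 − 188) = 196.444 → 196
B = 156 + 0.4222 × (141 − 156) = 149.667 → 150

(86, 196, 150)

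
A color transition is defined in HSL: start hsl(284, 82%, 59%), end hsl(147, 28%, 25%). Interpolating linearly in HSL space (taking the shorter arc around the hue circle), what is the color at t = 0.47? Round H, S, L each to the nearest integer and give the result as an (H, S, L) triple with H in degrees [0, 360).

(220, 57, 43)

Hue arc: Δh = 147 − 284 = -137° (|Δh| ≤ 180, already the shorter path).
H = 284 + 0.47 × (-137) = 219.61 → 220°
S = 82 + 0.47 × (28 − 82) = 56.62 → 57%
L = 59 + 0.47 × (25 − 59) = 43.02 → 43%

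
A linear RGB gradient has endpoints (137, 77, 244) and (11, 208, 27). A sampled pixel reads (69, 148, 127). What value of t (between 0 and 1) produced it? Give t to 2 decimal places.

Invert the lerp on the B channel (largest span, 217): t = (127 − 244) / (27 − 244) = -117/-217 = 0.53917.
Check on R: (69 − 137)/(11 − 137) = 0.5397 ✓

0.54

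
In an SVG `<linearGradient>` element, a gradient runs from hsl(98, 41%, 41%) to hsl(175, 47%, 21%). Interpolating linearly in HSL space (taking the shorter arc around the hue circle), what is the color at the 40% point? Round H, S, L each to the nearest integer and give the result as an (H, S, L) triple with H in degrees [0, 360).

Hue arc: Δh = 175 − 98 = 77° (|Δh| ≤ 180, already the shorter path).
H = 98 + 0.4 × (77) = 128.8 → 129°
S = 41 + 0.4 × (47 − 41) = 43.4 → 43%
L = 41 + 0.4 × (21 − 41) = 33 → 33%

(129, 43, 33)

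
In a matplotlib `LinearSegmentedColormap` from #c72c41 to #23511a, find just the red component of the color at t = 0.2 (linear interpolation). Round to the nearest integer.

166

R₁ = 199 (from #c72c41), R₂ = 35 (from #23511a).
R = 199 + 0.2 × (35 − 199) = 166.2 → 166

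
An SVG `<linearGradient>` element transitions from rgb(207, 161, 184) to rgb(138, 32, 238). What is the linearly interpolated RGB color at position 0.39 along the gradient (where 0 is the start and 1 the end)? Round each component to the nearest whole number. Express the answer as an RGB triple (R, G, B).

R = 207 + 0.39 × (138 − 207) = 207 + 0.39 × -69 = 180.09 → 180
G = 161 + 0.39 × (32 − 161) = 161 + 0.39 × -129 = 110.69 → 111
B = 184 + 0.39 × (238 − 184) = 184 + 0.39 × 54 = 205.06 → 205
So the blended color is (180, 111, 205), about #b46fcd.

(180, 111, 205)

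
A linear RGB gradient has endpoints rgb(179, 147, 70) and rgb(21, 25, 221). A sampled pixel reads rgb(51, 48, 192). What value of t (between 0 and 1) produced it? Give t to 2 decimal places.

Invert the lerp on the R channel (largest span, 158): t = (51 − 179) / (21 − 179) = -128/-158 = 0.81013.
Check on G: (48 − 147)/(25 − 147) = 0.8115 ✓

0.81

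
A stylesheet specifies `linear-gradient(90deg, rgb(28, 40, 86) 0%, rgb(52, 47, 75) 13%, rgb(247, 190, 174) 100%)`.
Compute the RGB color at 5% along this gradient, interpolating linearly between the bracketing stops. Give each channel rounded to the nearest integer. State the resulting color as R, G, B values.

(37, 43, 82)

5% lies between the 0% and 13% stops, so the local fraction is t = (5 − 0)/(13 − 0) = 5/13 ≈ 0.3846.
R = 28 + 0.3846 × (52 − 28) = 37.23 → 37
G = 40 + 0.3846 × (47 − 40) = 42.692 → 43
B = 86 + 0.3846 × (75 − 86) = 81.769 → 82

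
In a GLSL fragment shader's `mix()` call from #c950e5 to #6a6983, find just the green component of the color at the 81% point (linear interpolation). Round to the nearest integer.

100

G₁ = 80 (from #c950e5), G₂ = 105 (from #6a6983).
G = 80 + 0.81 × (105 − 80) = 100.25 → 100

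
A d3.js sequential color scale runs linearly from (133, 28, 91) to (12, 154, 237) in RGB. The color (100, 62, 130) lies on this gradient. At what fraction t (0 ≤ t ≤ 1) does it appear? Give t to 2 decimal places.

0.27

Invert the lerp on the B channel (largest span, 146): t = (130 − 91) / (237 − 91) = 39/146 = 0.26712.
Check on R: (100 − 133)/(12 − 133) = 0.2727 ✓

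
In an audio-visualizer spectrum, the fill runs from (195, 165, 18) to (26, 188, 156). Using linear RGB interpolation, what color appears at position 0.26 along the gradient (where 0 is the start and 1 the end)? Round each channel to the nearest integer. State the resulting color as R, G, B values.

(151, 171, 54)

R = 195 + 0.26 × (26 − 195) = 195 + 0.26 × -169 = 151.06 → 151
G = 165 + 0.26 × (188 − 165) = 165 + 0.26 × 23 = 170.98 → 171
B = 18 + 0.26 × (156 − 18) = 18 + 0.26 × 138 = 53.88 → 54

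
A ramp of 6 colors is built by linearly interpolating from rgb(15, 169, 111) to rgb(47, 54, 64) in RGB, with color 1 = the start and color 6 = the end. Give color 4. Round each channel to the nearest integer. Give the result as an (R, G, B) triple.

With 6 swatches and endpoints inclusive, swatch 4 sits at t = (4 − 1)/(6 − 1) = 3/5 ≈ 0.6.
R = 15 + 0.6 × (47 − 15) = 34.2 → 34
G = 169 + 0.6 × (54 − 169) = 100 → 100
B = 111 + 0.6 × (64 − 111) = 82.8 → 83

(34, 100, 83)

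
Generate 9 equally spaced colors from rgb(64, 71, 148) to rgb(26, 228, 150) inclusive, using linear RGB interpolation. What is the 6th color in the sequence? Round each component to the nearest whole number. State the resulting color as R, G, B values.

(40, 169, 149)

With 9 swatches and endpoints inclusive, swatch 6 sits at t = (6 − 1)/(9 − 1) = 5/8 ≈ 0.625.
R = 64 + 0.625 × (26 − 64) = 40.25 → 40
G = 71 + 0.625 × (228 − 71) = 169.125 → 169
B = 148 + 0.625 × (150 − 148) = 149.25 → 149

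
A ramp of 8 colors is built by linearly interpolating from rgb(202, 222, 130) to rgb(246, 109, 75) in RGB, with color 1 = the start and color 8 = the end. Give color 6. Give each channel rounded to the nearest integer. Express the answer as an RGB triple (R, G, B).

With 8 swatches and endpoints inclusive, swatch 6 sits at t = (6 − 1)/(8 − 1) = 5/7 ≈ 0.7143.
R = 202 + 0.7143 × (246 − 202) = 233.429 → 233
G = 222 + 0.7143 × (109 − 222) = 141.284 → 141
B = 130 + 0.7143 × (75 − 130) = 90.713 → 91

(233, 141, 91)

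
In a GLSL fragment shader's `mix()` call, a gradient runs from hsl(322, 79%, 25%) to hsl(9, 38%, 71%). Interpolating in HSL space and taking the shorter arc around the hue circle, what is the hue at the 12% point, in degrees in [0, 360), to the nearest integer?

328

Hue: 9 − 322 = -313°, but |-313| > 180 so the shorter arc goes the other way: Δh = -313 + 360 = 47°.
H = 322 + 0.12 × (47) = 327.64 → 328°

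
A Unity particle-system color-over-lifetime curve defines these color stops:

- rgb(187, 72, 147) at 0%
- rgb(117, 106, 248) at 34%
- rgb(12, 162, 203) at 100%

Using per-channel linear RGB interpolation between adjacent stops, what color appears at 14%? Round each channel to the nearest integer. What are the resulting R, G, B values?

(158, 86, 189)

14% lies between the 0% and 34% stops, so the local fraction is t = (14 − 0)/(34 − 0) = 14/34 ≈ 0.4118.
R = 187 + 0.4118 × (117 − 187) = 158.174 → 158
G = 72 + 0.4118 × (106 − 72) = 86.001 → 86
B = 147 + 0.4118 × (248 − 147) = 188.592 → 189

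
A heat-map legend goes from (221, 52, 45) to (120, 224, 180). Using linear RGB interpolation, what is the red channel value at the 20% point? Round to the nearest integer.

201

R = 221 + 0.2 × (120 − 221) = 200.8 → 201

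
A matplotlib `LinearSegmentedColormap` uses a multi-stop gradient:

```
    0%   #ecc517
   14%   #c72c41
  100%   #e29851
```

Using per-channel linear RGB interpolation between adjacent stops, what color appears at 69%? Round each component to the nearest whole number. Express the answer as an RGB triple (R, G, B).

(216, 113, 75)

69% lies between the 14% and 100% stops, so the local fraction is t = (69 − 14)/(100 − 14) = 55/86 ≈ 0.6395.
#c72c41 → (199, 44, 65); #e29851 → (226, 152, 81).
R = 199 + 0.6395 × (226 − 199) = 216.267 → 216
G = 44 + 0.6395 × (152 − 44) = 113.066 → 113
B = 65 + 0.6395 × (81 − 65) = 75.232 → 75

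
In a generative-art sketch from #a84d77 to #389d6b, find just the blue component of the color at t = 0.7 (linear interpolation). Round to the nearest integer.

B₁ = 119 (from #a84d77), B₂ = 107 (from #389d6b).
B = 119 + 0.7 × (107 − 119) = 110.6 → 111

111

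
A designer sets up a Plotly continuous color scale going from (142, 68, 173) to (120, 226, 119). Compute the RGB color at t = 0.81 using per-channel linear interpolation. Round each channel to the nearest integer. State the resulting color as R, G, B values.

R = 142 + 0.81 × (120 − 142) = 142 + 0.81 × -22 = 124.18 → 124
G = 68 + 0.81 × (226 − 68) = 68 + 0.81 × 158 = 195.98 → 196
B = 173 + 0.81 × (119 − 173) = 173 + 0.81 × -54 = 129.26 → 129
So the blended color is (124, 196, 129), about #7cc481.

(124, 196, 129)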